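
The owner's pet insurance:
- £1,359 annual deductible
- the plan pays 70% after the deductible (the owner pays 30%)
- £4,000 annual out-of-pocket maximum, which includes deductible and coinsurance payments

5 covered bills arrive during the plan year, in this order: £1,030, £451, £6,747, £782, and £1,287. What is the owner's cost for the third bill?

#1 (£1,030): all of it applies to the deductible. Owner owes £1,030 (running OOP £1,030).
#2 (£451): £329 to deductible, leaving £122; 30% of £122 = £36.60. Owner owes £365.60 (running OOP £1,395.60).
#3 (£6,747): 30% coinsurance on £6,747 = £2,024.10. Owner owes £2,024.10 (running OOP £3,419.70).

£2,024.10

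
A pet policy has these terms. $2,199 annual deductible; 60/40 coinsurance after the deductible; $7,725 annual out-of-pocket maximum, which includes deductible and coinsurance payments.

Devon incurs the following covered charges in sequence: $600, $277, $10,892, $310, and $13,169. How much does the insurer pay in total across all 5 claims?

$17,523

Claim 1 ($600): fully absorbed by the deductible. Owner pays $600; OOP now $600. Plan pays $600 − $600 = $0.
Claim 2 ($277): entire amount goes to the deductible. Cost to owner: $277. OOP to date $877. Insurer: $277 − $277 = $0.
Claim 3 ($10,892): $1,322 to deductible, leaving $9,570; owner's 40% is $3,828. Owner pays $5,150; OOP now $6,027. Insurer: $10,892 − $5,150 = $5,742.
Claim 4 ($310): deductible met; 40% of $310 = $124. Cost to owner: $124. OOP to date $6,151. Insurer: $310 − $124 = $186.
Claim 5 ($13,169): deductible met; 40% of $13,169 = $5,267.60. OOP would hit $11,418.60 > $7,725, so the cap limits the owner to $7,725 − $6,151 = $1,574. Plan pays $13,169 − $1,574 = $11,595.
Insurer total = bills − owner's total = $25,248 − $7,725 = $17,523.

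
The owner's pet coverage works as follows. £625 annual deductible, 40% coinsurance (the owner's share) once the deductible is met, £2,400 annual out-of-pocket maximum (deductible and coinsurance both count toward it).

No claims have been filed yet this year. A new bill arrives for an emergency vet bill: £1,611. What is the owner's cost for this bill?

£1,019.40

The full £625 deductible is still open; £625 of this bill applies to it.
The remaining £986 (= £1,611 − £625) moves to coinsurance.
Coinsurance: £986 × 40% = £394.40.
That puts the owner's cost at £625 + £394.40 = £1,019.40 before any cap.
Cumulative spending £0 + £1,019.40 = £1,019.40 stays under the £2,400 maximum.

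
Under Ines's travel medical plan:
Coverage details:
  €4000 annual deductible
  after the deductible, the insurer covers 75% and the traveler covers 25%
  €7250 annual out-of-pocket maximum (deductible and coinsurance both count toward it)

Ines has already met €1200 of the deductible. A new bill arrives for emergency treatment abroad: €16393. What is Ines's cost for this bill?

€1200 of the €4000 deductible is already met, leaving €2800.
After the €2800 deductible portion, €16393 − €2800 = €13593 is subject to coinsurance.
Coinsurance: €13593 × 25% = €3398.25.
Traveler responsibility before any cap: €2800 + €3398.25 = €6198.25.
Year-to-date out-of-pocket would reach €1200 + €6198.25 = €7398.25, above the €7250 maximum, so the traveler pays only €7250 − €1200 = €6050.

€6050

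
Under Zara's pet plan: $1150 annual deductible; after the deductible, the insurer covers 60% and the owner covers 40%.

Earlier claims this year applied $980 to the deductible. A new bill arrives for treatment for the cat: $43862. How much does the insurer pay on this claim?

$26215.20

Remaining deductible: $1150 − $980 = $170.
The remaining $43692 (= $43862 − $170) moves to coinsurance.
40% of $43692 = $17476.80 falls to the owner.
So the owner owes $170 + $17476.80 = $17646.80.
The plan picks up $43862 − $17646.80 = $26215.20.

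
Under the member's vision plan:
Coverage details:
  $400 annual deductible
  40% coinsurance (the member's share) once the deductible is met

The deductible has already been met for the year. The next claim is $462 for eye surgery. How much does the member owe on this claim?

$184.80

The deductible is already satisfied, so the full bill goes to coinsurance.
Member's 40% share of $462 is $184.80.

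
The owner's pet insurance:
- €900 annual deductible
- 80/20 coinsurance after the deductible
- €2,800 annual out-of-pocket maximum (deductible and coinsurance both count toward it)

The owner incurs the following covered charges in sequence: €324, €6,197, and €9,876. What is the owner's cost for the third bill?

Claim 1 — €324: all of it applies to the deductible. Owner owes €324 (running OOP €324).
Claim 2 — €6,197: deductible takes €576, €5,621 remains; owner's 20% is €1,124.20. Cost to owner: €1,700.20. OOP to date €2,024.20.
Claim 3 — €9,876: 20% coinsurance on €9,876 = €1,975.20. OOP would hit €3,999.40 > €2,800, so the cap limits the owner to €2,800 − €2,024.20 = €775.80.

€775.80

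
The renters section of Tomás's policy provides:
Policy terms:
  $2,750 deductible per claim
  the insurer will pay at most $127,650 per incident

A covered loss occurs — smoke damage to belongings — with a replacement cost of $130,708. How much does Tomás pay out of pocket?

Less the $2,750 deductible: $130,708 − $2,750 = $127,958.
Since $127,958 > $127,650, the payout is capped at $127,650.
Out of pocket: $130,708 − $127,650 = $3,058.

$3,058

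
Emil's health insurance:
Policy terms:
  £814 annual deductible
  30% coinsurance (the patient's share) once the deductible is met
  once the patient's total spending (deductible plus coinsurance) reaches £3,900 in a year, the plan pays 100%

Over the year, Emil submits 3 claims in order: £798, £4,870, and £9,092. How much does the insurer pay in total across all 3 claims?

£10,860

Claim 1 (£798): all of it applies to the deductible. Cost to patient: £798. OOP to date £798. Plan pays £798 − £798 = £0.
Claim 2 (£4,870): £16 to deductible, leaving £4,854; coinsurance £4,854 × 30% = £1,456.20. Cost to patient: £1,472.20. OOP to date £2,270.20. Plan pays £4,870 − £1,472.20 = £3,397.80.
Claim 3 (£9,092): deductible met; 30% of £9,092 = £2,727.60. That would push OOP to £4,997.80, over the £3,900 cap, so patient pays £3,900 − £2,270.20 = £1,629.80. Plan pays £9,092 − £1,629.80 = £7,462.20.
Insurer total = bills − patient's total = £14,760 − £3,900 = £10,860.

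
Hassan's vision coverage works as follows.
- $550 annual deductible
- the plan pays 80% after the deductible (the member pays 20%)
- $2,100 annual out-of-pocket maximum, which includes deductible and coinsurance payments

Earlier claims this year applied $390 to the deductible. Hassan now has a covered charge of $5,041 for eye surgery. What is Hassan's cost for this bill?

Deductible still to meet: $550 − $390 = $160.
That leaves $5,041 − $160 = $4,881 for coinsurance.
Member's 20% share of $4,881 is $976.20.
That puts the member's cost at $160 + $976.20 = $1,136.20 before any cap.
Year-to-date out-of-pocket becomes $390 + $1,136.20 = $1,526.20, still under the $2,100 maximum, so no cap applies.

$1,136.20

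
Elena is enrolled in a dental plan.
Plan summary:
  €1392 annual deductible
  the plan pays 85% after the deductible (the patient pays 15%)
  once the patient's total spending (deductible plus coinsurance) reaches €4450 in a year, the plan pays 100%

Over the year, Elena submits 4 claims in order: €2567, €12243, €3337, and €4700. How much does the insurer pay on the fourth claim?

€4155.25

Bill 1, €2567: €1392 finishes the deductible; €1175 goes to coinsurance; coinsurance €1175 × 15% = €176.25. Patient owes €1568.25 (running OOP €1568.25). Plan pays €2567 − €1568.25 = €998.75.
Bill 2, €12243: 15% coinsurance on €12243 = €1836.45. Patient owes €1836.45 (running OOP €3404.70). Plan pays €12243 − €1836.45 = €10406.55.
Bill 3, €3337: deductible met; 15% of €3337 = €500.55. Patient owes €500.55 (running OOP €3905.25). Insurer: €3337 − €500.55 = €2836.45.
Bill 4, €4700: deductible met; 15% of €4700 = €705. That would push OOP to €4610.25, over the €4450 cap, so patient pays €4450 − €3905.25 = €544.75. Plan pays €4700 − €544.75 = €4155.25.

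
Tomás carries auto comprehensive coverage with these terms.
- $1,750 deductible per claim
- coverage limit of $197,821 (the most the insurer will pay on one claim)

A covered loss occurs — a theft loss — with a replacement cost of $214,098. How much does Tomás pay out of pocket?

$16,277

Less the $1,750 deductible: $214,098 − $1,750 = $212,348.
The $197,821 per-incident cap binds; insurer pays $197,821.
Policyholder's share is the uncovered remainder: $214,098 − $197,821 = $16,277.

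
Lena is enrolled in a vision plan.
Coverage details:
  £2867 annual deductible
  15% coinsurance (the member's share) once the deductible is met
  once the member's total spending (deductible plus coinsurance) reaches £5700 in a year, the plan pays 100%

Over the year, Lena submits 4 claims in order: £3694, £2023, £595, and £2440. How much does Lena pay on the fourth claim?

Claim 1 (£3694): £2867 finishes the deductible; £827 goes to coinsurance; member's 15% is £124.05. Member owes £2991.05 (running OOP £2991.05).
Claim 2 (£2023): deductible already satisfied, so member's share is 15% × £2023 = £303.45. Cost to member: £303.45. OOP to date £3294.50.
Claim 3 (£595): deductible already satisfied, so member's share is 15% × £595 = £89.25. Cost to member: £89.25. OOP to date £3383.75.
Claim 4 (£2440): 15% coinsurance on £2440 = £366. Member owes £366 (running OOP £3749.75).

£366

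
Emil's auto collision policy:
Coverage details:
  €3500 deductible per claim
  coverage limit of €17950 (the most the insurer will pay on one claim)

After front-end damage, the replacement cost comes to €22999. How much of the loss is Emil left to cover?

€5049

Subtract the deductible: €22999 − €3500 = €19499.
The €17950 per-incident cap binds; insurer pays €17950.
Out of pocket: €22999 − €17950 = €5049.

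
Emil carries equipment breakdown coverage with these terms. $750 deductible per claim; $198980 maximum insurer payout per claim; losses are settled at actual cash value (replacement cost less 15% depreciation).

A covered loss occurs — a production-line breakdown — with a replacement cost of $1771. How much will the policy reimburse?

Depreciate 15%: the covered value is $1771 × 0.85 = $1505.35.
After the deductible, $1505.35 − $750 = $755.35 remains.
That's under the $198980 cap, so the insurer reimburses the full $755.35.

$755.35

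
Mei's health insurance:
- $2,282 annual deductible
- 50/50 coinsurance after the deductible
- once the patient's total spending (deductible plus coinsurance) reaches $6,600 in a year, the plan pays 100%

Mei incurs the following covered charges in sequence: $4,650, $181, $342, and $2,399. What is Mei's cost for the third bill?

Claim 1 — $4,650: deductible takes $2,282, $2,368 remains; coinsurance $2,368 × 50% = $1,184. Cost to patient: $3,466. OOP to date $3,466.
Claim 2 — $181: deductible already satisfied, so patient's share is 50% × $181 = $90.50. Patient owes $90.50 (running OOP $3,556.50).
Claim 3 — $342: deductible met; 50% of $342 = $171. Patient pays $171; OOP now $3,727.50.

$171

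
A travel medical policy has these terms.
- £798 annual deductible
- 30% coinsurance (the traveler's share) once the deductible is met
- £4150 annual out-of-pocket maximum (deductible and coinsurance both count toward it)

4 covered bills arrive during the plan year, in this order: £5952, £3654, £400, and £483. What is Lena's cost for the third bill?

Claim 1 — £5952: deductible takes £798, £5154 remains; traveler's 30% is £1546.20. Traveler pays £2344.20; OOP now £2344.20.
Claim 2 — £3654: deductible already satisfied, so traveler's share is 30% × £3654 = £1096.20. Cost to traveler: £1096.20. OOP to date £3440.40.
Claim 3 — £400: 30% coinsurance on £400 = £120. Traveler owes £120 (running OOP £3560.40).

£120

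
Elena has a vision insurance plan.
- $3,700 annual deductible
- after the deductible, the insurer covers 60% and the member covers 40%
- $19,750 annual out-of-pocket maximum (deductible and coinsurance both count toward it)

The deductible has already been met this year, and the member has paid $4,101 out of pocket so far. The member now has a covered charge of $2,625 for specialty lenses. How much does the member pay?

$1,050

With the deductible met, the entire $2,625 is subject to coinsurance.
Member's 40% share of $2,625 is $1,050.
Total out-of-pocket so far would be $4,101 + $1,050 = $5,151, below the $19,750 cap — no reduction.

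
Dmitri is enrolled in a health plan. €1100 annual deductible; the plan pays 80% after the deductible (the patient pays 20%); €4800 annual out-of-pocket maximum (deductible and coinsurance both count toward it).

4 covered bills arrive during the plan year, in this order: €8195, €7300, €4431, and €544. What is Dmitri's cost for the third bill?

€821

Claim 1 (€8195): €1100 to deductible, leaving €7095; patient's 20% is €1419. Patient owes €2519 (running OOP €2519).
Claim 2 (€7300): 20% coinsurance on €7300 = €1460. Patient pays €1460; OOP now €3979.
Claim 3 (€4431): deductible met; 20% of €4431 = €886.20. Adding that to €3979 gives €4865.20, past the €4800 cap; patient pays only €4800 − €3979 = €821.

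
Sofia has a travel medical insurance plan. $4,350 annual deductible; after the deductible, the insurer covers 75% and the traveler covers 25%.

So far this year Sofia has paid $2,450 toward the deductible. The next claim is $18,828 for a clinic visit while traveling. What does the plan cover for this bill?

Remaining deductible: $4,350 − $2,450 = $1,900.
After the $1,900 deductible portion, $18,828 − $1,900 = $16,928 is subject to coinsurance.
Traveler's 25% share of $16,928 is $4,232.
That puts the traveler's cost at $1,900 + $4,232 = $6,132.
Insurer pays the balance: $18,828 − $6,132 = $12,696.

$12,696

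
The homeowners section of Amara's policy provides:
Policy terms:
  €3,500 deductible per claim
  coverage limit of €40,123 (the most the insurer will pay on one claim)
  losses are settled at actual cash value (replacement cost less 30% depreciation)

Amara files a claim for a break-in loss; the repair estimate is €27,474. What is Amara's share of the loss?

At 30% depreciation, ACV = €27,474 − €8,242.20 = €19,231.80.
After the deductible, €19,231.80 − €3,500 = €15,731.80 remains.
That's under the €40,123 cap, so the insurer reimburses the full €15,731.80.
Out of pocket: €27,474 − €15,731.80 = €11,742.20.

€11,742.20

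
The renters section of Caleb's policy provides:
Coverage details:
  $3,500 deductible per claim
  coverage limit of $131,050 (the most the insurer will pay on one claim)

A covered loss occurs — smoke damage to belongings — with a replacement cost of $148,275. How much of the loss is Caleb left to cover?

$17,225

Less the $3,500 deductible: $148,275 − $3,500 = $144,775.
$144,775 exceeds the $131,050 limit, so the insurer pays the limit: $131,050.
The tenant bears the rest of the original loss: $148,275 − $131,050 = $17,225.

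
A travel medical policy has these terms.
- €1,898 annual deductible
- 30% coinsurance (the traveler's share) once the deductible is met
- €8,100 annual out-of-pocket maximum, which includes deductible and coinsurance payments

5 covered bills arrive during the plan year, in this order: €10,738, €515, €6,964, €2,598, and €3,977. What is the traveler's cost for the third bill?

€2,089.20

Bill 1, €10,738: €1,898 to deductible, leaving €8,840; 30% of €8,840 = €2,652. Traveler owes €4,550 (running OOP €4,550).
Bill 2, €515: deductible already satisfied, so traveler's share is 30% × €515 = €154.50. Traveler pays €154.50; OOP now €4,704.50.
Bill 3, €6,964: deductible already satisfied, so traveler's share is 30% × €6,964 = €2,089.20. Cost to traveler: €2,089.20. OOP to date €6,793.70.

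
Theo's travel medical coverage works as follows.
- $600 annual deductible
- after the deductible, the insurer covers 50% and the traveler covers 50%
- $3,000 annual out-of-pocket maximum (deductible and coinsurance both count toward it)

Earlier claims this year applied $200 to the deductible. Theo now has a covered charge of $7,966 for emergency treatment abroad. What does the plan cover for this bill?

$5,166

$200 of the $600 deductible is already met, leaving $400.
After the $400 deductible portion, $7,966 − $400 = $7,566 is subject to coinsurance.
Coinsurance: $7,566 × 50% = $3,783.
That puts the traveler's cost at $400 + $3,783 = $4,183 before any cap.
That would bring total out-of-pocket to $4,383, past the $3,000 cap. The traveler is capped at $3,000 − $200 = $2,800 on this claim.
Insurer pays the balance: $7,966 − $2,800 = $5,166.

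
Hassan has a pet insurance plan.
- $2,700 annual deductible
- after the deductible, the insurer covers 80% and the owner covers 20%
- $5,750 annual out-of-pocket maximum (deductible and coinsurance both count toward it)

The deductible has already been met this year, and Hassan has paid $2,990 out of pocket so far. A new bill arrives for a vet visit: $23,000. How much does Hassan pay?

The deductible is already satisfied, so the full bill goes to coinsurance.
Coinsurance: $23,000 × 20% = $4,600.
Adding $4,600 to the $2,990 already spent would give $7,590, which exceeds the $5,750 cap; the owner pays just $5,750 − $2,990 = $2,760.

$2,760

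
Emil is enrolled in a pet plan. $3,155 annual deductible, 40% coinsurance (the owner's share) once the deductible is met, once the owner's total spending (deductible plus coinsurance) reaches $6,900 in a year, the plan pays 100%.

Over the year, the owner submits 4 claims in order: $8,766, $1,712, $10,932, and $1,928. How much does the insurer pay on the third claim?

Claim 1 ($8,766): deductible takes $3,155, $5,611 remains; 40% of $5,611 = $2,244.40. Cost to owner: $5,399.40. OOP to date $5,399.40. Plan pays $8,766 − $5,399.40 = $3,366.60.
Claim 2 ($1,712): deductible already satisfied, so owner's share is 40% × $1,712 = $684.80. Owner pays $684.80; OOP now $6,084.20. Insurer: $1,712 − $684.80 = $1,027.20.
Claim 3 ($10,932): 40% coinsurance on $10,932 = $4,372.80. Adding that to $6,084.20 gives $10,457, past the $6,900 cap; owner pays only $6,900 − $6,084.20 = $815.80. Plan pays $10,932 − $815.80 = $10,116.20.

$10,116.20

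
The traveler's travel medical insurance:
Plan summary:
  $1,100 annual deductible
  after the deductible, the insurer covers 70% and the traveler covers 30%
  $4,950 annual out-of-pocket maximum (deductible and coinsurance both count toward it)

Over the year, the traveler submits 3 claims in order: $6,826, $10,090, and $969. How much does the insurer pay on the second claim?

Claim 1 — $6,826: $1,100 to deductible, leaving $5,726; traveler's 30% is $1,717.80. Traveler owes $2,817.80 (running OOP $2,817.80). Plan pays $6,826 − $2,817.80 = $4,008.20.
Claim 2 — $10,090: 30% coinsurance on $10,090 = $3,027. Adding that to $2,817.80 gives $5,844.80, past the $4,950 cap; traveler pays only $4,950 − $2,817.80 = $2,132.20. Insurer: $10,090 − $2,132.20 = $7,957.80.

$7,957.80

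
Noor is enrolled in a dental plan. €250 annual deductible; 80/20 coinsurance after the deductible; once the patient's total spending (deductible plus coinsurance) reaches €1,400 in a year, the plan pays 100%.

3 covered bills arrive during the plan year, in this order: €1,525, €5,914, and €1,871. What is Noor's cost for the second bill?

#1 (€1,525): deductible takes €250, €1,275 remains; 20% of €1,275 = €255. Patient pays €505; OOP now €505.
#2 (€5,914): deductible met; 20% of €5,914 = €1,182.80. That would push OOP to €1,687.80, over the €1,400 cap, so patient pays €1,400 − €505 = €895.

€895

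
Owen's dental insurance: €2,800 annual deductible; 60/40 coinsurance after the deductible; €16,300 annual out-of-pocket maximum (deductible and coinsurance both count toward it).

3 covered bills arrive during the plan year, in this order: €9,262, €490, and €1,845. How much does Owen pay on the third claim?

Claim 1 — €9,262: €2,800 finishes the deductible; €6,462 goes to coinsurance; patient's 40% is €2,584.80. Cost to patient: €5,384.80. OOP to date €5,384.80.
Claim 2 — €490: 40% coinsurance on €490 = €196. Patient owes €196 (running OOP €5,580.80).
Claim 3 — €1,845: deductible met; 40% of €1,845 = €738. Patient pays €738; OOP now €6,318.80.

€738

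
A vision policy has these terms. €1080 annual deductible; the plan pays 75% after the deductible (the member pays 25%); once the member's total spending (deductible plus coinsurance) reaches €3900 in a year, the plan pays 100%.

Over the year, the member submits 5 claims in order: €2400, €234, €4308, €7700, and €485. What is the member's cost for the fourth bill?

€1354.50

#1 (€2400): €1080 to deductible, leaving €1320; 25% of €1320 = €330. Member owes €1410 (running OOP €1410).
#2 (€234): 25% coinsurance on €234 = €58.50. Member pays €58.50; OOP now €1468.50.
#3 (€4308): deductible already satisfied, so member's share is 25% × €4308 = €1077. Member owes €1077 (running OOP €2545.50).
#4 (€7700): 25% coinsurance on €7700 = €1925. That would push OOP to €4470.50, over the €3900 cap, so member pays €3900 − €2545.50 = €1354.50.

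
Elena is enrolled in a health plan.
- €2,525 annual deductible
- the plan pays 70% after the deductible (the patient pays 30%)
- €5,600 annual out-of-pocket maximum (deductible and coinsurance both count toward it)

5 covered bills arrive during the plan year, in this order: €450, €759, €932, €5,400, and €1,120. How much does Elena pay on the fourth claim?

€1,888.80

Claim 1 — €450: fully absorbed by the deductible. Cost to patient: €450. OOP to date €450.
Claim 2 — €759: entire amount goes to the deductible. Cost to patient: €759. OOP to date €1,209.
Claim 3 — €932: fully absorbed by the deductible. Patient owes €932 (running OOP €2,141).
Claim 4 — €5,400: €384 to deductible, leaving €5,016; patient's 30% is €1,504.80. Patient pays €1,888.80; OOP now €4,029.80.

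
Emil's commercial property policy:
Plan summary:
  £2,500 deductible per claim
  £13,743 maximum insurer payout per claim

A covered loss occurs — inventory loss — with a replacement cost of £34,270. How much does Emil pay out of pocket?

£20,527

Less the £2,500 deductible: £34,270 − £2,500 = £31,770.
Since £31,770 > £13,743, the payout is capped at £13,743.
Out of pocket: £34,270 − £13,743 = £20,527.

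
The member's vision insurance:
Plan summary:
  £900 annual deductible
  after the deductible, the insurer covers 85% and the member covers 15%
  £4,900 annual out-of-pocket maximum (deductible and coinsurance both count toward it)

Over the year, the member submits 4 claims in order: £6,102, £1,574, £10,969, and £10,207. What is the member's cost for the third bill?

Claim 1 (£6,102): £900 finishes the deductible; £5,202 goes to coinsurance; 15% of £5,202 = £780.30. Member owes £1,680.30 (running OOP £1,680.30).
Claim 2 (£1,574): 15% coinsurance on £1,574 = £236.10. Cost to member: £236.10. OOP to date £1,916.40.
Claim 3 (£10,969): 15% coinsurance on £10,969 = £1,645.35. Cost to member: £1,645.35. OOP to date £3,561.75.

£1,645.35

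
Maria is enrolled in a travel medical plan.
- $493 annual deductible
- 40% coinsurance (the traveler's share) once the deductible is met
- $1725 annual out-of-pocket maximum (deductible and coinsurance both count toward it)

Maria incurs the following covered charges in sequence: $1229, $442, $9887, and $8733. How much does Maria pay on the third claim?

Claim 1 ($1229): deductible takes $493, $736 remains; 40% of $736 = $294.40. Traveler owes $787.40 (running OOP $787.40).
Claim 2 ($442): 40% coinsurance on $442 = $176.80. Cost to traveler: $176.80. OOP to date $964.20.
Claim 3 ($9887): deductible met; 40% of $9887 = $3954.80. OOP would hit $4919 > $1725, so the cap limits the traveler to $1725 − $964.20 = $760.80.

$760.80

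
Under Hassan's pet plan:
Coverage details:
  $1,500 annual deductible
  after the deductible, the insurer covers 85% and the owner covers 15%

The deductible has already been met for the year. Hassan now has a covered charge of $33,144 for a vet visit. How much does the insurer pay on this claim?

The deductible is already satisfied, so the full bill goes to coinsurance.
Owner's 15% share of $33,144 is $4,971.60.
The plan picks up $33,144 − $4,971.60 = $28,172.40.

$28,172.40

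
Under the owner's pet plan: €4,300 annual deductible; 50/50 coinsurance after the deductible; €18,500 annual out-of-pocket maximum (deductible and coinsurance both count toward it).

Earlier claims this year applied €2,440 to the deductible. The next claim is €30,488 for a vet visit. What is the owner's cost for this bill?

Remaining deductible: €4,300 − €2,440 = €1,860.
That leaves €30,488 − €1,860 = €28,628 for coinsurance.
Owner's 50% share of €28,628 is €14,314.
Owner responsibility before any cap: €1,860 + €14,314 = €16,174.
Adding €16,174 to the €2,440 already spent would give €18,614, which exceeds the €18,500 cap; the owner pays just €18,500 − €2,440 = €16,060.

€16,060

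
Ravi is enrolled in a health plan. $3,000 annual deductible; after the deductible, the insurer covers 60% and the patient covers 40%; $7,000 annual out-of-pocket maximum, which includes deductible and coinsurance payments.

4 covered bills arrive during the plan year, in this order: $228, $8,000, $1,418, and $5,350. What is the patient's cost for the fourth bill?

$1,341.60

#1 ($228): all of it applies to the deductible. Patient owes $228 (running OOP $228).
#2 ($8,000): deductible takes $2,772, $5,228 remains; coinsurance $5,228 × 40% = $2,091.20. Cost to patient: $4,863.20. OOP to date $5,091.20.
#3 ($1,418): 40% coinsurance on $1,418 = $567.20. Patient pays $567.20; OOP now $5,658.40.
#4 ($5,350): 40% coinsurance on $5,350 = $2,140. Adding that to $5,658.40 gives $7,798.40, past the $7,000 cap; patient pays only $7,000 − $5,658.40 = $1,341.60.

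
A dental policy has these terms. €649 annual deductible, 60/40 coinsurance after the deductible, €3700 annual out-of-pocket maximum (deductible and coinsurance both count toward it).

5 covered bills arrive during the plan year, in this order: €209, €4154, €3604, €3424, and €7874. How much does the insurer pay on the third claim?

€2162.40

Claim 1 — €209: entire amount goes to the deductible. Patient owes €209 (running OOP €209). Plan pays €209 − €209 = €0.
Claim 2 — €4154: €440 finishes the deductible; €3714 goes to coinsurance; patient's 40% is €1485.60. Cost to patient: €1925.60. OOP to date €2134.60. Plan pays €4154 − €1925.60 = €2228.40.
Claim 3 — €3604: 40% coinsurance on €3604 = €1441.60. Patient pays €1441.60; OOP now €3576.20. Plan pays €3604 − €1441.60 = €2162.40.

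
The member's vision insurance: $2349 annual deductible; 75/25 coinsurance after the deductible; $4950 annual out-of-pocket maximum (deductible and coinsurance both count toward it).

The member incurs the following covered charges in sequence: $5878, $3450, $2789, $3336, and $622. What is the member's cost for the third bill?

$697.25

Claim 1 — $5878: deductible takes $2349, $3529 remains; member's 25% is $882.25. Member pays $3231.25; OOP now $3231.25.
Claim 2 — $3450: 25% coinsurance on $3450 = $862.50. Cost to member: $862.50. OOP to date $4093.75.
Claim 3 — $2789: deductible met; 25% of $2789 = $697.25. Member owes $697.25 (running OOP $4791).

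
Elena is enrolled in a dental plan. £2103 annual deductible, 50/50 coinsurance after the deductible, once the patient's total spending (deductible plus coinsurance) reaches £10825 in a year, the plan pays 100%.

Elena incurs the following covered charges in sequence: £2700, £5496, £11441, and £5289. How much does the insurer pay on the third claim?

#1 (£2700): deductible takes £2103, £597 remains; patient's 50% is £298.50. Patient pays £2401.50; OOP now £2401.50. Plan pays £2700 − £2401.50 = £298.50.
#2 (£5496): 50% coinsurance on £5496 = £2748. Cost to patient: £2748. OOP to date £5149.50. Plan pays £5496 − £2748 = £2748.
#3 (£11441): 50% coinsurance on £11441 = £5720.50. That would push OOP to £10870, over the £10825 cap, so patient pays £10825 − £5149.50 = £5675.50. Insurer: £11441 − £5675.50 = £5765.50.

£5765.50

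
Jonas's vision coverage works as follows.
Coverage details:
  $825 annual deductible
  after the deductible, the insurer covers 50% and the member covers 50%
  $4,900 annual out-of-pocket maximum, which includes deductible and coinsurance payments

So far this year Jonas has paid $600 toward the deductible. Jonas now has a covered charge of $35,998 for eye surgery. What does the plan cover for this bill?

Remaining deductible: $825 − $600 = $225.
That leaves $35,998 − $225 = $35,773 for coinsurance.
Coinsurance: $35,773 × 50% = $17,886.50.
That puts the member's cost at $225 + $17,886.50 = $18,111.50 before any cap.
Adding $18,111.50 to the $600 already spent would give $18,711.50, which exceeds the $4,900 cap; the member pays just $4,900 − $600 = $4,300.
The insurer covers the remainder: $35,998 − $4,300 = $31,698.

$31,698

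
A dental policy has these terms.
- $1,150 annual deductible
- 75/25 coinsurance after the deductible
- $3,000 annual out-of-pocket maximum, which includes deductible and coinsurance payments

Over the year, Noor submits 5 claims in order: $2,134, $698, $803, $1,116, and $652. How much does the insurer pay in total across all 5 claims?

$3,189.75

Claim 1 — $2,134: $1,150 finishes the deductible; $984 goes to coinsurance; coinsurance $984 × 25% = $246. Patient owes $1,396 (running OOP $1,396). Insurer: $2,134 − $1,396 = $738.
Claim 2 — $698: deductible met; 25% of $698 = $174.50. Patient pays $174.50; OOP now $1,570.50. Insurer: $698 − $174.50 = $523.50.
Claim 3 — $803: deductible met; 25% of $803 = $200.75. Patient owes $200.75 (running OOP $1,771.25). Insurer: $803 − $200.75 = $602.25.
Claim 4 — $1,116: deductible met; 25% of $1,116 = $279. Patient owes $279 (running OOP $2,050.25). Insurer: $1,116 − $279 = $837.
Claim 5 — $652: 25% coinsurance on $652 = $163. Patient owes $163 (running OOP $2,213.25). Insurer: $652 − $163 = $489.
Insurer total: $738 + $523.50 + $602.25 + $837 + $489 = $3,189.75.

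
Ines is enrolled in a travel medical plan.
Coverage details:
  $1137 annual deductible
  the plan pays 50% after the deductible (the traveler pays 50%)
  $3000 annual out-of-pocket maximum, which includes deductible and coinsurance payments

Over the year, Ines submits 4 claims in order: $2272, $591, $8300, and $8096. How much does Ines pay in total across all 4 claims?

$3000

Claim 1 — $2272: deductible takes $1137, $1135 remains; 50% of $1135 = $567.50. Traveler owes $1704.50 (running OOP $1704.50).
Claim 2 — $591: 50% coinsurance on $591 = $295.50. Traveler pays $295.50; OOP now $2000.
Claim 3 — $8300: deductible already satisfied, so traveler's share is 50% × $8300 = $4150. That would push OOP to $6150, over the $3000 cap, so traveler pays $3000 − $2000 = $1000.
Claim 4 — $8096: 50% coinsurance on $8096 = $4048. That would push OOP to $7048, over the $3000 cap, so traveler pays $3000 − $3000 = $0.
Summing the traveler's payments: $1704.50 + $295.50 + $1000 + $0 = $3000.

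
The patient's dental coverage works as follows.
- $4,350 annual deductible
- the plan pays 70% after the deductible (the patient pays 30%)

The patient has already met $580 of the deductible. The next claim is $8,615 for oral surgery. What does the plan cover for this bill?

$3,391.50

$580 of the $4,350 deductible is already met, leaving $3,770.
The remaining $4,845 (= $8,615 − $3,770) moves to coinsurance.
Patient's 30% share of $4,845 is $1,453.50.
So the patient owes $3,770 + $1,453.50 = $5,223.50.
The insurer covers the remainder: $8,615 − $5,223.50 = $3,391.50.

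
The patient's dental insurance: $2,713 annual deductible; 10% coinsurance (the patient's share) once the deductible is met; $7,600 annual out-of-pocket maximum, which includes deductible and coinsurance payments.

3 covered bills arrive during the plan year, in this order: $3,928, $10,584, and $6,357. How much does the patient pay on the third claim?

Claim 1 — $3,928: $2,713 to deductible, leaving $1,215; patient's 10% is $121.50. Patient owes $2,834.50 (running OOP $2,834.50).
Claim 2 — $10,584: deductible met; 10% of $10,584 = $1,058.40. Patient pays $1,058.40; OOP now $3,892.90.
Claim 3 — $6,357: deductible met; 10% of $6,357 = $635.70. Cost to patient: $635.70. OOP to date $4,528.60.

$635.70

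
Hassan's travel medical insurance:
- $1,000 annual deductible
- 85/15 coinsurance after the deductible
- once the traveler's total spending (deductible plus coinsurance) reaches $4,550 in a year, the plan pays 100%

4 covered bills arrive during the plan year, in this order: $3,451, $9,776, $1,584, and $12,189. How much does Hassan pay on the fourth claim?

$1,478.35

Claim 1 — $3,451: $1,000 finishes the deductible; $2,451 goes to coinsurance; traveler's 15% is $367.65. Traveler owes $1,367.65 (running OOP $1,367.65).
Claim 2 — $9,776: deductible already satisfied, so traveler's share is 15% × $9,776 = $1,466.40. Cost to traveler: $1,466.40. OOP to date $2,834.05.
Claim 3 — $1,584: deductible met; 15% of $1,584 = $237.60. Cost to traveler: $237.60. OOP to date $3,071.65.
Claim 4 — $12,189: deductible already satisfied, so traveler's share is 15% × $12,189 = $1,828.35. That would push OOP to $4,900, over the $4,550 cap, so traveler pays $4,550 − $3,071.65 = $1,478.35.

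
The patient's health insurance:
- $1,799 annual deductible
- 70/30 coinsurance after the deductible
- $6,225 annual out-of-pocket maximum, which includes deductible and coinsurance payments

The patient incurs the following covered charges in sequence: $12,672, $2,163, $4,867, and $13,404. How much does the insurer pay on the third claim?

$4,351.80

#1 ($12,672): $1,799 finishes the deductible; $10,873 goes to coinsurance; patient's 30% is $3,261.90. Patient owes $5,060.90 (running OOP $5,060.90). Plan pays $12,672 − $5,060.90 = $7,611.10.
#2 ($2,163): deductible met; 30% of $2,163 = $648.90. Patient owes $648.90 (running OOP $5,709.80). Plan pays $2,163 − $648.90 = $1,514.10.
#3 ($4,867): 30% coinsurance on $4,867 = $1,460.10. OOP would hit $7,169.90 > $6,225, so the cap limits the patient to $6,225 − $5,709.80 = $515.20. Insurer: $4,867 − $515.20 = $4,351.80.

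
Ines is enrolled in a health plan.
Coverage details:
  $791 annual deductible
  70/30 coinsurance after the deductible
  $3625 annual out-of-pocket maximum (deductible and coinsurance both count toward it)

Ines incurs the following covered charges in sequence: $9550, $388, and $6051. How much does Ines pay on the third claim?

$89.90

#1 ($9550): $791 to deductible, leaving $8759; patient's 30% is $2627.70. Cost to patient: $3418.70. OOP to date $3418.70.
#2 ($388): deductible already satisfied, so patient's share is 30% × $388 = $116.40. Patient pays $116.40; OOP now $3535.10.
#3 ($6051): deductible met; 30% of $6051 = $1815.30. Adding that to $3535.10 gives $5350.40, past the $3625 cap; patient pays only $3625 − $3535.10 = $89.90.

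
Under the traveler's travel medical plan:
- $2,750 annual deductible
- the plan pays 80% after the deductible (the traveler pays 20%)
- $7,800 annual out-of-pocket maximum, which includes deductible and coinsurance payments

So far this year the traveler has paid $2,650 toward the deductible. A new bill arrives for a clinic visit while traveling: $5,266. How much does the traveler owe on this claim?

$2,650 of the $2,750 deductible is already met, leaving $100.
The remaining $5,166 (= $5,266 − $100) moves to coinsurance.
Traveler's 20% share of $5,166 is $1,033.20.
Traveler responsibility before any cap: $100 + $1,033.20 = $1,133.20.
Year-to-date out-of-pocket becomes $2,650 + $1,133.20 = $3,783.20, still under the $7,800 maximum, so no cap applies.

$1,133.20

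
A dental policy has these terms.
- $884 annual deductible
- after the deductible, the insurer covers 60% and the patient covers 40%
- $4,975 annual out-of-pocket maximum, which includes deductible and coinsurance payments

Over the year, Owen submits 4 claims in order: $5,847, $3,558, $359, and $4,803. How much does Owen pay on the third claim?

Claim 1 — $5,847: $884 finishes the deductible; $4,963 goes to coinsurance; coinsurance $4,963 × 40% = $1,985.20. Patient owes $2,869.20 (running OOP $2,869.20).
Claim 2 — $3,558: deductible already satisfied, so patient's share is 40% × $3,558 = $1,423.20. Patient pays $1,423.20; OOP now $4,292.40.
Claim 3 — $359: deductible already satisfied, so patient's share is 40% × $359 = $143.60. Patient pays $143.60; OOP now $4,436.

$143.60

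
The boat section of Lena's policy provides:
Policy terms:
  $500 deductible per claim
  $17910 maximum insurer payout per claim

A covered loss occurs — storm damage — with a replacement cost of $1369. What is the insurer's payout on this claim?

Less the $500 deductible: $1369 − $500 = $869.
That's under the $17910 cap, so the insurer reimburses the full $869.

$869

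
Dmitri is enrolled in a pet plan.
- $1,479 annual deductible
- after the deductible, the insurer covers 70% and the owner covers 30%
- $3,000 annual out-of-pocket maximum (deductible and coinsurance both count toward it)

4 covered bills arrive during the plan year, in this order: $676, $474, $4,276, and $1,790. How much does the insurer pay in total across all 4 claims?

Claim 1 — $676: all of it applies to the deductible. Owner pays $676; OOP now $676. Plan pays $676 − $676 = $0.
Claim 2 — $474: fully absorbed by the deductible. Cost to owner: $474. OOP to date $1,150. Insurer: $474 − $474 = $0.
Claim 3 — $4,276: $329 to deductible, leaving $3,947; 30% of $3,947 = $1,184.10. Owner owes $1,513.10 (running OOP $2,663.10). Insurer: $4,276 − $1,513.10 = $2,762.90.
Claim 4 — $1,790: deductible already satisfied, so owner's share is 30% × $1,790 = $537. OOP would hit $3,200.10 > $3,000, so the cap limits the owner to $3,000 − $2,663.10 = $336.90. Plan pays $1,790 − $336.90 = $1,453.10.
Insurer total = bills − owner's total = $7,216 − $3,000 = $4,216.

$4,216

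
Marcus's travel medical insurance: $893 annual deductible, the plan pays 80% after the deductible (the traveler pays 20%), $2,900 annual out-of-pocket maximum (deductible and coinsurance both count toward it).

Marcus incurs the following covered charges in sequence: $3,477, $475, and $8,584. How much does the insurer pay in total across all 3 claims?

Claim 1 — $3,477: deductible takes $893, $2,584 remains; coinsurance $2,584 × 20% = $516.80. Traveler pays $1,409.80; OOP now $1,409.80. Insurer: $3,477 − $1,409.80 = $2,067.20.
Claim 2 — $475: 20% coinsurance on $475 = $95. Cost to traveler: $95. OOP to date $1,504.80. Insurer: $475 − $95 = $380.
Claim 3 — $8,584: 20% coinsurance on $8,584 = $1,716.80. That would push OOP to $3,221.60, over the $2,900 cap, so traveler pays $2,900 − $1,504.80 = $1,395.20. Plan pays $8,584 − $1,395.20 = $7,188.80.
Insurer total: $2,067.20 + $380 + $7,188.80 = $9,636.

$9,636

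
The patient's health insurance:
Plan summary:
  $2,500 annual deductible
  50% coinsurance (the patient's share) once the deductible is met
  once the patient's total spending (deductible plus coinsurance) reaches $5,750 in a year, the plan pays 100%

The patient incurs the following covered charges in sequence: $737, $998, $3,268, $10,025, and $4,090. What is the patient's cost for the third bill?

$2,016.50

Claim 1 ($737): fully absorbed by the deductible. Patient pays $737; OOP now $737.
Claim 2 ($998): all of it applies to the deductible. Cost to patient: $998. OOP to date $1,735.
Claim 3 ($3,268): $765 to deductible, leaving $2,503; patient's 50% is $1,251.50. Patient owes $2,016.50 (running OOP $3,751.50).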